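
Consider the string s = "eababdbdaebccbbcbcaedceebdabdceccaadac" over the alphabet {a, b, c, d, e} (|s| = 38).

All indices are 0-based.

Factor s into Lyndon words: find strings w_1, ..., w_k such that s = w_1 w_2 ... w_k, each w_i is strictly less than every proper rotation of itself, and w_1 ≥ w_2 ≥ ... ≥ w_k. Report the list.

["e", "ababdbdaebccbbcbcaedceebdabdcecc", "aadac"]

emit factor 1: 'e' (i=0, period=1)
emit factor 2: 'ababdbdaebccbbcbcaedceebdabdcecc' (i=1, period=32)
emit factor 3: 'aadac' (i=33, period=5)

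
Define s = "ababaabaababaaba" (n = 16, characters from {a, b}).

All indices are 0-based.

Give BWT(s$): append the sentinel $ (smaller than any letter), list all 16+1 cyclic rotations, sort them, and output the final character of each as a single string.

abbbbabbaa$aaaaaa

rank  rotation           last
    0  $ababaabaababaaba  a
    1  a$ababaabaababaab  b
    2  aaba$ababaabaabab  b
    3  aabaababaaba$abab  b
    4  aababaaba$ababaab  b
    5  aba$ababaabaababa  a
    6  abaaba$ababaabaab  b
    7  abaabaababaaba$ab  b
    8  abaababaaba$ababa  a
    9  ababaaba$ababaaba  a
   10  ababaabaababaaba$  $
   11  ba$ababaabaababaa  a
   12  baaba$ababaabaaba  a
   13  baabaababaaba$aba  a
   14  baababaaba$ababaa  a
   15  babaaba$ababaabaa  a
   16  babaabaababaaba$a  a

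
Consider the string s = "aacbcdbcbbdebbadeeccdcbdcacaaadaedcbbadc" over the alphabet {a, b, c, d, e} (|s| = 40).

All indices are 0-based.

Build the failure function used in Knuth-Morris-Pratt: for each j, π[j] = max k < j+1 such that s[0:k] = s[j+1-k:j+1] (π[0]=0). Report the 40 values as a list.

π[0] = 0
j=1 s[j]='a': π[1]=1 (border 'a')
j=2 s[j]='c': k: 1→0; π[2]=0 (border '')
j=3 s[j]='b': π[3]=0 (border '')
j=4 s[j]='c': π[4]=0 (border '')
j=5 s[j]='d': π[5]=0 (border '')
j=6 s[j]='b': π[6]=0 (border '')
j=7 s[j]='c': π[7]=0 (border '')
j=8 s[j]='b': π[8]=0 (border '')
j=9 s[j]='b': π[9]=0 (border '')
j=10 s[j]='d': π[10]=0 (border '')
j=11 s[j]='e': π[11]=0 (border '')
j=12 s[j]='b': π[12]=0 (border '')
j=13 s[j]='b': π[13]=0 (border '')
j=14 s[j]='a': π[14]=1 (border 'a')
j=15 s[j]='d': k: 1→0; π[15]=0 (border '')
j=16 s[j]='e': π[16]=0 (border '')
j=17 s[j]='e': π[17]=0 (border '')
j=18 s[j]='c': π[18]=0 (border '')
j=19 s[j]='c': π[19]=0 (border '')
j=20 s[j]='d': π[20]=0 (border '')
j=21 s[j]='c': π[21]=0 (border '')
j=22 s[j]='b': π[22]=0 (border '')
j=23 s[j]='d': π[23]=0 (border '')
j=24 s[j]='c': π[24]=0 (border '')
j=25 s[j]='a': π[25]=1 (border 'a')
j=26 s[j]='c': k: 1→0; π[26]=0 (border '')
j=27 s[j]='a': π[27]=1 (border 'a')
j=28 s[j]='a': π[28]=2 (border 'aa')
j=29 s[j]='a': k: 2→1; π[29]=2 (border 'aa')
j=30 s[j]='d': k: 2→1→0; π[30]=0 (border '')
j=31 s[j]='a': π[31]=1 (border 'a')
j=32 s[j]='e': k: 1→0; π[32]=0 (border '')
j=33 s[j]='d': π[33]=0 (border '')
j=34 s[j]='c': π[34]=0 (border '')
j=35 s[j]='b': π[35]=0 (border '')
j=36 s[j]='b': π[36]=0 (border '')
j=37 s[j]='a': π[37]=1 (border 'a')
j=38 s[j]='d': k: 1→0; π[38]=0 (border '')
j=39 s[j]='c': π[39]=0 (border '')

[0, 1, 0, 0, 0, 0, 0, 0, 0, 0, 0, 0, 0, 0, 1, 0, 0, 0, 0, 0, 0, 0, 0, 0, 0, 1, 0, 1, 2, 2, 0, 1, 0, 0, 0, 0, 0, 1, 0, 0]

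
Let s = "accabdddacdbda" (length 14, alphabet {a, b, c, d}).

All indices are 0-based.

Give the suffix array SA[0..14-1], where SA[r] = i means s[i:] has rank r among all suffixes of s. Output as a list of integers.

rank→(start, suffix):
  0 → (13, 'a')
  1 → (3, 'abdddacdbda')
  2 → (0, 'accabdddacdbda')
  3 → (8, 'acdbda')
  4 → (11, 'bda')
  5 → (4, 'bdddacdbda')
  6 → (2, 'cabdddacdbda')
  7 → (1, 'ccabdddacdbda')
  8 → (9, 'cdbda')
  9 → (12, 'da')
  10 → (7, 'dacdbda')
  11 → (10, 'dbda')
  12 → (6, 'ddacdbda')
  13 → (5, 'dddacdbda')

[13, 3, 0, 8, 11, 4, 2, 1, 9, 12, 7, 10, 6, 5]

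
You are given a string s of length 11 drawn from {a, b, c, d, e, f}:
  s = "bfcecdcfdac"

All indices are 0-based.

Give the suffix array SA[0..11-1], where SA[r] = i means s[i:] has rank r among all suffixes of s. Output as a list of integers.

[9, 0, 10, 4, 2, 6, 8, 5, 3, 1, 7]

sorted suffixes:
  #0 SA[0]=9  'ac'
  #1 SA[1]=0  'bfcecdcfdac'
  #2 SA[2]=10  'c'
  #3 SA[3]=4  'cdcfdac'
  #4 SA[4]=2  'cecdcfdac'
  #5 SA[5]=6  'cfdac'
  #6 SA[6]=8  'dac'
  #7 SA[7]=5  'dcfdac'
  #8 SA[8]=3  'ecdcfdac'
  #9 SA[9]=1  'fcecdcfdac'
  #10 SA[10]=7  'fdac'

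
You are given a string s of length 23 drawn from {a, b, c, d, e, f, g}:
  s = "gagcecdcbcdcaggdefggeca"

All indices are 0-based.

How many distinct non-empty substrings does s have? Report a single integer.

253

rank | idx | suffix
   0 |  22 | a
   1 |   1 | agcecdcbcdcaggdefggeca
   2 |  12 | aggdefggeca
   3 |   8 | bcdcaggdefggeca
   4 |  21 | ca
   5 |  11 | caggdefggeca
   6 |   7 | cbcdcaggdefggeca
   7 |   9 | cdcaggdefggeca
   8 |   5 | cdcbcdcaggdefggeca
   9 |   3 | cecdcbcdcaggdefggeca
  10 |  10 | dcaggdefggeca
  11 |   6 | dcbcdcaggdefggeca
  12 |  15 | defggeca
  13 |  20 | eca
  14 |   4 | ecdcbcdcaggdefggeca
  15 |  16 | efggeca
  16 |  17 | fggeca
  17 |   0 | gagcecdcbcdcaggdefggeca
  18 |   2 | gcecdcbcdcaggdefggeca
  19 |  14 | gdefggeca
  20 |  19 | geca
  21 |  13 | ggdefggeca
  22 |  18 | ggeca

SA = [22, 1, 12, 8, 21, 11, 7, 9, 5, 3, 10, 6, 15, 20, 4, 16, 17, 0, 2, 14, 19, 13, 18]
rank  pair      lcp
   1  s[22:],s[1:]  1  'a'
   2  s[1:],s[12:]  2  'ag'
   3  s[12:],s[8:]  0  ''
   4  s[8:],s[21:]  0  ''
   5  s[21:],s[11:]  2  'ca'
   6  s[11:],s[7:]  1  'c'
   7  s[7:],s[9:]  1  'c'
   8  s[9:],s[5:]  3  'cdc'
   9  s[5:],s[3:]  1  'c'
  10  s[3:],s[10:]  0  ''
  11  s[10:],s[6:]  2  'dc'
  12  s[6:],s[15:]  1  'd'
  13  s[15:],s[20:]  0  ''
  14  s[20:],s[4:]  2  'ec'
  15  s[4:],s[16:]  1  'e'
  16  s[16:],s[17:]  0  ''
  17  s[17:],s[0:]  0  ''
  18  s[0:],s[2:]  1  'g'
  19  s[2:],s[14:]  1  'g'
  20  s[14:],s[19:]  1  'g'
  21  s[19:],s[13:]  1  'g'
  22  s[13:],s[18:]  2  'gg'

n(n+1)/2 = 23·24/2 = 276
Σ LCP = 0 + 1 + 2 + 0 + 0 + 2 + 1 + 1 + 3 + 1 + 0 + 2 + 1 + 0 + 2 + 1 + 0 + 0 + 1 + 1 + 1 + 1 + 2 = 23
distinct = 276 − 23 = 253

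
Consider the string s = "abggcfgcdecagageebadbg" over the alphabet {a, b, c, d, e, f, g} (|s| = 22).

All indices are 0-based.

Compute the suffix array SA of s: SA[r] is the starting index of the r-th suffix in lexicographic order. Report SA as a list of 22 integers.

[0, 18, 11, 13, 17, 20, 1, 10, 7, 4, 19, 8, 16, 9, 15, 5, 21, 12, 6, 3, 14, 2]

rank | idx | suffix
   0 |   0 | abggcfgcdecagageebadbg
   1 |  18 | adbg
   2 |  11 | agageebadbg
   3 |  13 | ageebadbg
   4 |  17 | badbg
   5 |  20 | bg
   6 |   1 | bggcfgcdecagageebadbg
   7 |  10 | cagageebadbg
   8 |   7 | cdecagageebadbg
   9 |   4 | cfgcdecagageebadbg
  10 |  19 | dbg
  11 |   8 | decagageebadbg
  12 |  16 | ebadbg
  13 |   9 | ecagageebadbg
  14 |  15 | eebadbg
  15 |   5 | fgcdecagageebadbg
  16 |  21 | g
  17 |  12 | gageebadbg
  18 |   6 | gcdecagageebadbg
  19 |   3 | gcfgcdecagageebadbg
  20 |  14 | geebadbg
  21 |   2 | ggcfgcdecagageebadbg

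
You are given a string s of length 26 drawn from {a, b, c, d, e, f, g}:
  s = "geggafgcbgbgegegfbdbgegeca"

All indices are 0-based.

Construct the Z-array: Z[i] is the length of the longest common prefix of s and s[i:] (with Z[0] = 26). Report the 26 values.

Z[0]=26
i=1: i≥r, start 0; Z[1]=0
i=2: i≥r, start 0; Z[2]=1 grow→box=[2,3)
i=3: i≥r, start 0; Z[3]=1 grow→box=[3,4)
i=4: i≥r, start 0; Z[4]=0
i=5: i≥r, start 0; Z[5]=0
i=6: i≥r, start 0; Z[6]=1 grow→box=[6,7)
i=7: i≥r, start 0; Z[7]=0
i=8: i≥r, start 0; Z[8]=0
i=9: i≥r, start 0; Z[9]=1 grow→box=[9,10)
i=10: i≥r, start 0; Z[10]=0
i=11: i≥r, start 0; Z[11]=3 grow→box=[11,14)
i=12: min(r-i=2, Z[1]=0)=0; Z[12]=0
i=13: min(r-i=1, Z[2]=1)=1; Z[13]=3 grow→box=[13,16)
i=14: min(r-i=2, Z[1]=0)=0; Z[14]=0
i=15: min(r-i=1, Z[2]=1)=1; Z[15]=1
i=16: i≥r, start 0; Z[16]=0
i=17: i≥r, start 0; Z[17]=0
i=18: i≥r, start 0; Z[18]=0
i=19: i≥r, start 0; Z[19]=0
i=20: i≥r, start 0; Z[20]=3 grow→box=[20,23)
i=21: min(r-i=2, Z[1]=0)=0; Z[21]=0
i=22: min(r-i=1, Z[2]=1)=1; Z[22]=2 grow→box=[22,24)
i=23: min(r-i=1, Z[1]=0)=0; Z[23]=0
i=24: i≥r, start 0; Z[24]=0
i=25: i≥r, start 0; Z[25]=0

[26, 0, 1, 1, 0, 0, 1, 0, 0, 1, 0, 3, 0, 3, 0, 1, 0, 0, 0, 0, 3, 0, 2, 0, 0, 0]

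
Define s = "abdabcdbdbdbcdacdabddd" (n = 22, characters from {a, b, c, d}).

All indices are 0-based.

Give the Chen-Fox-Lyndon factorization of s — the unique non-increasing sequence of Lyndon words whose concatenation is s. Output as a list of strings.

emit factor 1: 'abd' (i=0, period=3)
emit factor 2: 'abcdbdbdbcdacdabddd' (i=3, period=19)

["abd", "abcdbdbdbcdacdabddd"]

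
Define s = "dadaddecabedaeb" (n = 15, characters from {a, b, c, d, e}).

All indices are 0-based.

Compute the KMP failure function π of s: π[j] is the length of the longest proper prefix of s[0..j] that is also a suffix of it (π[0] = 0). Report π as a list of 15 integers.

[0, 0, 1, 2, 3, 1, 0, 0, 0, 0, 0, 1, 2, 0, 0]

π[0] = 0
j=1 s[j]='a': π[1]=0 (border '')
j=2 s[j]='d': π[2]=1 (border 'd')
j=3 s[j]='a': π[3]=2 (border 'da')
j=4 s[j]='d': π[4]=3 (border 'dad')
j=5 s[j]='d': k: 3→1→0; π[5]=1 (border 'd')
j=6 s[j]='e': k: 1→0; π[6]=0 (border '')
j=7 s[j]='c': π[7]=0 (border '')
j=8 s[j]='a': π[8]=0 (border '')
j=9 s[j]='b': π[9]=0 (border '')
j=10 s[j]='e': π[10]=0 (border '')
j=11 s[j]='d': π[11]=1 (border 'd')
j=12 s[j]='a': π[12]=2 (border 'da')
j=13 s[j]='e': k: 2→0; π[13]=0 (border '')
j=14 s[j]='b': π[14]=0 (border '')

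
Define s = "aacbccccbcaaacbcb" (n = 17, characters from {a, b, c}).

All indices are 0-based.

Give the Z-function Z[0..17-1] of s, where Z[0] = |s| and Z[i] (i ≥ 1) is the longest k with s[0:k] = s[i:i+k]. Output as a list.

Z[0]=17
i=1: fresh scan; Z[1]=1 extend→box=[1,2)
i=2: fresh scan; Z[2]=0
i=3: fresh scan; Z[3]=0
i=4: fresh scan; Z[4]=0
i=5: fresh scan; Z[5]=0
i=6: fresh scan; Z[6]=0
i=7: fresh scan; Z[7]=0
i=8: fresh scan; Z[8]=0
i=9: fresh scan; Z[9]=0
i=10: fresh scan; Z[10]=2 extend→box=[10,12)
i=11: min(r-i=1, Z[1]=1)=1; Z[11]=5 extend→box=[11,16)
i=12: min(r-i=4, Z[1]=1)=1; Z[12]=1
i=13: min(r-i=3, Z[2]=0)=0; Z[13]=0
i=14: min(r-i=2, Z[3]=0)=0; Z[14]=0
i=15: min(r-i=1, Z[4]=0)=0; Z[15]=0
i=16: fresh scan; Z[16]=0

[17, 1, 0, 0, 0, 0, 0, 0, 0, 0, 2, 5, 1, 0, 0, 0, 0]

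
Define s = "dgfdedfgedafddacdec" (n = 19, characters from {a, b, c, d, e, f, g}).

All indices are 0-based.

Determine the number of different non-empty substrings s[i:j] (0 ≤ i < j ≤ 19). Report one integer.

173

rank→(start, suffix):
  0 → (14, 'acdec')
  1 → (10, 'afddacdec')
  2 → (18, 'c')
  3 → (15, 'cdec')
  4 → (13, 'dacdec')
  5 → (9, 'dafddacdec')
  6 → (12, 'ddacdec')
  7 → (16, 'dec')
  8 → (3, 'dedfgedafddacdec')
  9 → (5, 'dfgedafddacdec')
  10 → (0, 'dgfdedfgedafddacdec')
  11 → (17, 'ec')
  12 → (8, 'edafddacdec')
  13 → (4, 'edfgedafddacdec')
  14 → (11, 'fddacdec')
  15 → (2, 'fdedfgedafddacdec')
  16 → (6, 'fgedafddacdec')
  17 → (7, 'gedafddacdec')
  18 → (1, 'gfdedfgedafddacdec')

SA = [14, 10, 18, 15, 13, 9, 12, 16, 3, 5, 0, 17, 8, 4, 11, 2, 6, 7, 1]
rank  pair      lcp
   1  s[14:],s[10:]  1  'a'
   2  s[10:],s[18:]  0  ''
   3  s[18:],s[15:]  1  'c'
   4  s[15:],s[13:]  0  ''
   5  s[13:],s[9:]  2  'da'
   6  s[9:],s[12:]  1  'd'
   7  s[12:],s[16:]  1  'd'
   8  s[16:],s[3:]  2  'de'
   9  s[3:],s[5:]  1  'd'
  10  s[5:],s[0:]  1  'd'
  11  s[0:],s[17:]  0  ''
  12  s[17:],s[8:]  1  'e'
  13  s[8:],s[4:]  2  'ed'
  14  s[4:],s[11:]  0  ''
  15  s[11:],s[2:]  2  'fd'
  16  s[2:],s[6:]  1  'f'
  17  s[6:],s[7:]  0  ''
  18  s[7:],s[1:]  1  'g'

n(n+1)/2 = 19·20/2 = 190
Σ LCP = 0 + 1 + 0 + 1 + 0 + 2 + 1 + 1 + 2 + 1 + 1 + 0 + 1 + 2 + 0 + 2 + 1 + 0 + 1 = 17
distinct = 190 − 17 = 173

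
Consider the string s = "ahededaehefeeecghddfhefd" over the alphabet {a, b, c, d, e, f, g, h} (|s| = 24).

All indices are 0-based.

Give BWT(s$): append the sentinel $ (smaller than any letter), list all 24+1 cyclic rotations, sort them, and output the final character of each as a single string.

dd$efehededhefhhaeedcgafe

rank  rotation                   last
    0  $ahededaehefeeecghddfhefd  d
    1  aehefeeecghddfhefd$aheded  d
    2  ahededaehefeeecghddfhefd$  $
    3  cghddfhefd$ahededaehefeee  e
    4  d$ahededaehefeeecghddfhef  f
    5  daehefeeecghddfhefd$ahede  e
    6  ddfhefd$ahededaehefeeecgh  h
    7  dedaehefeeecghddfhefd$ahe  e
    8  dfhefd$ahededaehefeeecghd  d
    9  ecghddfhefd$ahededaehefee  e
   10  edaehefeeecghddfhefd$ahed  d
   11  ededaehefeeecghddfhefd$ah  h
   12  eecghddfhefd$ahededaehefe  e
   13  eeecghddfhefd$ahededaehef  f
   14  efd$ahededaehefeeecghddfh  h
   15  efeeecghddfhefd$ahededaeh  h
   16  ehefeeecghddfhefd$ahededa  a
   17  fd$ahededaehefeeecghddfhe  e
   18  feeecghddfhefd$ahededaehe  e
   19  fhefd$ahededaehefeeecghdd  d
   20  ghddfhefd$ahededaehefeeec  c
   21  hddfhefd$ahededaehefeeecg  g
   22  hededaehefeeecghddfhefd$a  a
   23  hefd$ahededaehefeeecghddf  f
   24  hefeeecghddfhefd$ahededae  e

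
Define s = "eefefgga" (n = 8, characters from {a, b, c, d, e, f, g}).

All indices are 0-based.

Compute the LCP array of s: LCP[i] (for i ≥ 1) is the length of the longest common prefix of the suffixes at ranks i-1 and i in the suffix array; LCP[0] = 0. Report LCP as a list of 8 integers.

[0, 0, 1, 2, 0, 1, 0, 1]

rank→(start, suffix):
  0 → (7, 'a')
  1 → (0, 'eefefgga')
  2 → (1, 'efefgga')
  3 → (3, 'efgga')
  4 → (2, 'fefgga')
  5 → (4, 'fgga')
  6 → (6, 'ga')
  7 → (5, 'gga')

SA = [7, 0, 1, 3, 2, 4, 6, 5]
rank  pair      lcp
   1  s[7:],s[0:]  0  ''
   2  s[0:],s[1:]  1  'e'
   3  s[1:],s[3:]  2  'ef'
   4  s[3:],s[2:]  0  ''
   5  s[2:],s[4:]  1  'f'
   6  s[4:],s[6:]  0  ''
   7  s[6:],s[5:]  1  'g'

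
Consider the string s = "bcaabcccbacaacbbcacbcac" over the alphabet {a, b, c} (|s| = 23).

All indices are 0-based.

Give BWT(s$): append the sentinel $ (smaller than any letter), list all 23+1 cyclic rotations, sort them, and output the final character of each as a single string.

cccacbaccc$cbaababbcaacb

rank  rotation                  last
    0  $bcaabcccbacaacbbcacbcac  c
    1  aabcccbacaacbbcacbcac$bc  c
    2  aacbbcacbcac$bcaabcccbac  c
    3  abcccbacaacbbcacbcac$bca  a
    4  ac$bcaabcccbacaacbbcacbc  c
    5  acaacbbcacbcac$bcaabcccb  b
    6  acbbcacbcac$bcaabcccbaca  a
    7  acbcac$bcaabcccbacaacbbc  c
    8  bacaacbbcacbcac$bcaabccc  c
    9  bbcacbcac$bcaabcccbacaac  c
   10  bcaabcccbacaacbbcacbcac$  $
   11  bcac$bcaabcccbacaacbbcac  c
   12  bcacbcac$bcaabcccbacaacb  b
   13  bcccbacaacbbcacbcac$bcaa  a
   14  c$bcaabcccbacaacbbcacbca  a
   15  caabcccbacaacbbcacbcac$b  b
   16  caacbbcacbcac$bcaabcccba  a
   17  cac$bcaabcccbacaacbbcacb  b
   18  cacbcac$bcaabcccbacaacbb  b
   19  cbacaacbbcacbcac$bcaabcc  c
   20  cbbcacbcac$bcaabcccbacaa  a
   21  cbcac$bcaabcccbacaacbbca  a
   22  ccbacaacbbcacbcac$bcaabc  c
   23  cccbacaacbbcacbcac$bcaab  b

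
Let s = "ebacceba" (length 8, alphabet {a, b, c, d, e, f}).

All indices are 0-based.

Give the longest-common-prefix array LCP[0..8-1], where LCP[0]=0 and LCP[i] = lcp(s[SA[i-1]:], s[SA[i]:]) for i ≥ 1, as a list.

[0, 1, 0, 2, 0, 1, 0, 3]

rank→(start, suffix):
  0 → (7, 'a')
  1 → (2, 'acceba')
  2 → (6, 'ba')
  3 → (1, 'bacceba')
  4 → (3, 'cceba')
  5 → (4, 'ceba')
  6 → (5, 'eba')
  7 → (0, 'ebacceba')

SA = [7, 2, 6, 1, 3, 4, 5, 0]
rank  pair      lcp
   1  s[7:],s[2:]  1  'a'
   2  s[2:],s[6:]  0  ''
   3  s[6:],s[1:]  2  'ba'
   4  s[1:],s[3:]  0  ''
   5  s[3:],s[4:]  1  'c'
   6  s[4:],s[5:]  0  ''
   7  s[5:],s[0:]  3  'eba'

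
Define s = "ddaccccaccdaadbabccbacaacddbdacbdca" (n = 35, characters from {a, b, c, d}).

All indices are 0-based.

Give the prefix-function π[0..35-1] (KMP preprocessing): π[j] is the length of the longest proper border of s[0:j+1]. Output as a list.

[0, 1, 0, 0, 0, 0, 0, 0, 0, 0, 1, 0, 0, 1, 0, 0, 0, 0, 0, 0, 0, 0, 0, 0, 0, 1, 2, 0, 1, 0, 0, 0, 1, 0, 0]

π[0] = 0
j=1 s[j]='d': π[1]=1 (border 'd')
j=2 s[j]='a': k: 1→0; π[2]=0 (border '')
j=3 s[j]='c': π[3]=0 (border '')
j=4 s[j]='c': π[4]=0 (border '')
j=5 s[j]='c': π[5]=0 (border '')
j=6 s[j]='c': π[6]=0 (border '')
j=7 s[j]='a': π[7]=0 (border '')
j=8 s[j]='c': π[8]=0 (border '')
j=9 s[j]='c': π[9]=0 (border '')
j=10 s[j]='d': π[10]=1 (border 'd')
j=11 s[j]='a': k: 1→0; π[11]=0 (border '')
j=12 s[j]='a': π[12]=0 (border '')
j=13 s[j]='d': π[13]=1 (border 'd')
j=14 s[j]='b': k: 1→0; π[14]=0 (border '')
j=15 s[j]='a': π[15]=0 (border '')
j=16 s[j]='b': π[16]=0 (border '')
j=17 s[j]='c': π[17]=0 (border '')
j=18 s[j]='c': π[18]=0 (border '')
j=19 s[j]='b': π[19]=0 (border '')
j=20 s[j]='a': π[20]=0 (border '')
j=21 s[j]='c': π[21]=0 (border '')
j=22 s[j]='a': π[22]=0 (border '')
j=23 s[j]='a': π[23]=0 (border '')
j=24 s[j]='c': π[24]=0 (border '')
j=25 s[j]='d': π[25]=1 (border 'd')
j=26 s[j]='d': π[26]=2 (border 'dd')
j=27 s[j]='b': k: 2→1→0; π[27]=0 (border '')
j=28 s[j]='d': π[28]=1 (border 'd')
j=29 s[j]='a': k: 1→0; π[29]=0 (border '')
j=30 s[j]='c': π[30]=0 (border '')
j=31 s[j]='b': π[31]=0 (border '')
j=32 s[j]='d': π[32]=1 (border 'd')
j=33 s[j]='c': k: 1→0; π[33]=0 (border '')
j=34 s[j]='a': π[34]=0 (border '')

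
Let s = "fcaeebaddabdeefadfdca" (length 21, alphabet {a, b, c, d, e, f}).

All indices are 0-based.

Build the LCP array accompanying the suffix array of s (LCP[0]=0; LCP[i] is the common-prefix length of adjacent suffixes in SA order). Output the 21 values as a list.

[0, 1, 1, 2, 1, 0, 1, 0, 2, 0, 1, 1, 1, 1, 0, 1, 2, 1, 0, 1, 1]

sorted suffixes:
  #0 SA[0]=20  'a'
  #1 SA[1]=9  'abdeefadfdca'
  #2 SA[2]=6  'addabdeefadfdca'
  #3 SA[3]=15  'adfdca'
  #4 SA[4]=2  'aeebaddabdeefadfdca'
  #5 SA[5]=5  'baddabdeefadfdca'
  #6 SA[6]=10  'bdeefadfdca'
  #7 SA[7]=19  'ca'
  #8 SA[8]=1  'caeebaddabdeefadfdca'
  #9 SA[9]=8  'dabdeefadfdca'
  #10 SA[10]=18  'dca'
  #11 SA[11]=7  'ddabdeefadfdca'
  #12 SA[12]=11  'deefadfdca'
  #13 SA[13]=16  'dfdca'
  #14 SA[14]=4  'ebaddabdeefadfdca'
  #15 SA[15]=3  'eebaddabdeefadfdca'
  #16 SA[16]=12  'eefadfdca'
  #17 SA[17]=13  'efadfdca'
  #18 SA[18]=14  'fadfdca'
  #19 SA[19]=0  'fcaeebaddabdeefadfdca'
  #20 SA[20]=17  'fdca'

SA = [20, 9, 6, 15, 2, 5, 10, 19, 1, 8, 18, 7, 11, 16, 4, 3, 12, 13, 14, 0, 17]
i: (SA[i-1],SA[i]) lcp shared
  1: (20,9) 1 'a'
  2: (9,6) 1 'a'
  3: (6,15) 2 'ad'
  4: (15,2) 1 'a'
  5: (2,5) 0 ''
  6: (5,10) 1 'b'
  7: (10,19) 0 ''
  8: (19,1) 2 'ca'
  9: (1,8) 0 ''
  10: (8,18) 1 'd'
  11: (18,7) 1 'd'
  12: (7,11) 1 'd'
  13: (11,16) 1 'd'
  14: (16,4) 0 ''
  15: (4,3) 1 'e'
  16: (3,12) 2 'ee'
  17: (12,13) 1 'e'
  18: (13,14) 0 ''
  19: (14,0) 1 'f'
  20: (0,17) 1 'f'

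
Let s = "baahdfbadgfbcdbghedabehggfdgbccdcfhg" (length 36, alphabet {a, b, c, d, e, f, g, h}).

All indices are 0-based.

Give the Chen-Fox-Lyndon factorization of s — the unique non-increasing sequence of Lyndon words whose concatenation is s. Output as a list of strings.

["b", "aahdfbadgfbcdbghedabehggfdgbccdcfhg"]

emit factor 1: 'b' (i=0, period=1)
emit factor 2: 'aahdfbadgfbcdbghedabehggfdgbccdcfhg' (i=1, period=35)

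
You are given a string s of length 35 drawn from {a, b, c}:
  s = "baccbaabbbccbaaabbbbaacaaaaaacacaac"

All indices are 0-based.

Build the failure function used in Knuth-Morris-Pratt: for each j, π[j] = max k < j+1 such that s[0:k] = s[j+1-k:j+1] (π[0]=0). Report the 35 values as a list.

π[0] = 0
j=1 s[j]='a': π[1]=0 (border '')
j=2 s[j]='c': π[2]=0 (border '')
j=3 s[j]='c': π[3]=0 (border '')
j=4 s[j]='b': π[4]=1 (border 'b')
j=5 s[j]='a': π[5]=2 (border 'ba')
j=6 s[j]='a': k: 2→0; π[6]=0 (border '')
j=7 s[j]='b': π[7]=1 (border 'b')
j=8 s[j]='b': k: 1→0; π[8]=1 (border 'b')
j=9 s[j]='b': k: 1→0; π[9]=1 (border 'b')
j=10 s[j]='c': k: 1→0; π[10]=0 (border '')
j=11 s[j]='c': π[11]=0 (border '')
j=12 s[j]='b': π[12]=1 (border 'b')
j=13 s[j]='a': π[13]=2 (border 'ba')
j=14 s[j]='a': k: 2→0; π[14]=0 (border '')
j=15 s[j]='a': π[15]=0 (border '')
j=16 s[j]='b': π[16]=1 (border 'b')
j=17 s[j]='b': k: 1→0; π[17]=1 (border 'b')
j=18 s[j]='b': k: 1→0; π[18]=1 (border 'b')
j=19 s[j]='b': k: 1→0; π[19]=1 (border 'b')
j=20 s[j]='a': π[20]=2 (border 'ba')
j=21 s[j]='a': k: 2→0; π[21]=0 (border '')
j=22 s[j]='c': π[22]=0 (border '')
j=23 s[j]='a': π[23]=0 (border '')
j=24 s[j]='a': π[24]=0 (border '')
j=25 s[j]='a': π[25]=0 (border '')
j=26 s[j]='a': π[26]=0 (border '')
j=27 s[j]='a': π[27]=0 (border '')
j=28 s[j]='a': π[28]=0 (border '')
j=29 s[j]='c': π[29]=0 (border '')
j=30 s[j]='a': π[30]=0 (border '')
j=31 s[j]='c': π[31]=0 (border '')
j=32 s[j]='a': π[32]=0 (border '')
j=33 s[j]='a': π[33]=0 (border '')
j=34 s[j]='c': π[34]=0 (border '')

[0, 0, 0, 0, 1, 2, 0, 1, 1, 1, 0, 0, 1, 2, 0, 0, 1, 1, 1, 1, 2, 0, 0, 0, 0, 0, 0, 0, 0, 0, 0, 0, 0, 0, 0]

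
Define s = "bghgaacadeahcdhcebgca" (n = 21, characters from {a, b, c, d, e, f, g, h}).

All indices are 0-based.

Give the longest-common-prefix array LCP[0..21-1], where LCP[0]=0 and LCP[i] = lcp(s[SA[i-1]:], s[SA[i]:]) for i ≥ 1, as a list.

[0, 1, 1, 1, 1, 0, 2, 0, 2, 1, 1, 0, 1, 0, 1, 0, 1, 1, 0, 2, 1]

sorted suffixes:
  #0 SA[0]=20  'a'
  #1 SA[1]=4  'aacadeahcdhcebgca'
  #2 SA[2]=5  'acadeahcdhcebgca'
  #3 SA[3]=7  'adeahcdhcebgca'
  #4 SA[4]=10  'ahcdhcebgca'
  #5 SA[5]=17  'bgca'
  #6 SA[6]=0  'bghgaacadeahcdhcebgca'
  #7 SA[7]=19  'ca'
  #8 SA[8]=6  'cadeahcdhcebgca'
  #9 SA[9]=12  'cdhcebgca'
  #10 SA[10]=15  'cebgca'
  #11 SA[11]=8  'deahcdhcebgca'
  #12 SA[12]=13  'dhcebgca'
  #13 SA[13]=9  'eahcdhcebgca'
  #14 SA[14]=16  'ebgca'
  #15 SA[15]=3  'gaacadeahcdhcebgca'
  #16 SA[16]=18  'gca'
  #17 SA[17]=1  'ghgaacadeahcdhcebgca'
  #18 SA[18]=11  'hcdhcebgca'
  #19 SA[19]=14  'hcebgca'
  #20 SA[20]=2  'hgaacadeahcdhcebgca'

SA = [20, 4, 5, 7, 10, 17, 0, 19, 6, 12, 15, 8, 13, 9, 16, 3, 18, 1, 11, 14, 2]
[i] adj suffixes → lcp
  [1] 20/4 → 1 ('a')
  [2] 4/5 → 1 ('a')
  [3] 5/7 → 1 ('a')
  [4] 7/10 → 1 ('a')
  [5] 10/17 → 0 ('')
  [6] 17/0 → 2 ('bg')
  [7] 0/19 → 0 ('')
  [8] 19/6 → 2 ('ca')
  [9] 6/12 → 1 ('c')
  [10] 12/15 → 1 ('c')
  [11] 15/8 → 0 ('')
  [12] 8/13 → 1 ('d')
  [13] 13/9 → 0 ('')
  [14] 9/16 → 1 ('e')
  [15] 16/3 → 0 ('')
  [16] 3/18 → 1 ('g')
  [17] 18/1 → 1 ('g')
  [18] 1/11 → 0 ('')
  [19] 11/14 → 2 ('hc')
  [20] 14/2 → 1 ('h')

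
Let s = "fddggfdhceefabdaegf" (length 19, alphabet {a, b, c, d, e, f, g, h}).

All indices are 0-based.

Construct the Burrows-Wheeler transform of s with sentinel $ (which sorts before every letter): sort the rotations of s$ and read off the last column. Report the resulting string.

ffdahbfdfceage$gegdd

rank  rotation              last
    0  $fddggfdhceefabdaegf  f
    1  abdaegf$fddggfdhceef  f
    2  aegf$fddggfdhceefabd  d
    3  bdaegf$fddggfdhceefa  a
    4  ceefabdaegf$fddggfdh  h
    5  daegf$fddggfdhceefab  b
    6  ddggfdhceefabdaegf$f  f
    7  dggfdhceefabdaegf$fd  d
    8  dhceefabdaegf$fddggf  f
    9  eefabdaegf$fddggfdhc  c
   10  efabdaegf$fddggfdhce  e
   11  egf$fddggfdhceefabda  a
   12  f$fddggfdhceefabdaeg  g
   13  fabdaegf$fddggfdhcee  e
   14  fddggfdhceefabdaegf$  $
   15  fdhceefabdaegf$fddgg  g
   16  gf$fddggfdhceefabdae  e
   17  gfdhceefabdaegf$fddg  g
   18  ggfdhceefabdaegf$fdd  d
   19  hceefabdaegf$fddggfd  d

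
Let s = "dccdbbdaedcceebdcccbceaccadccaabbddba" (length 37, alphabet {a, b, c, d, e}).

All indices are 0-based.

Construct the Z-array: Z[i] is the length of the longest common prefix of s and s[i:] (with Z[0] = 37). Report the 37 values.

Z[0]=37
i=1: fresh scan; Z[1]=0
i=2: fresh scan; Z[2]=0
i=3: fresh scan; Z[3]=1 grow→box=[3,4)
i=4: fresh scan; Z[4]=0
i=5: fresh scan; Z[5]=0
i=6: fresh scan; Z[6]=1 grow→box=[6,7)
i=7: fresh scan; Z[7]=0
i=8: fresh scan; Z[8]=0
i=9: fresh scan; Z[9]=3 grow→box=[9,12)
i=10: min(r-i=2, Z[1]=0)=0; Z[10]=0
i=11: min(r-i=1, Z[2]=0)=0; Z[11]=0
i=12: fresh scan; Z[12]=0
i=13: fresh scan; Z[13]=0
i=14: fresh scan; Z[14]=0
i=15: fresh scan; Z[15]=3 grow→box=[15,18)
i=16: min(r-i=2, Z[1]=0)=0; Z[16]=0
i=17: min(r-i=1, Z[2]=0)=0; Z[17]=0
i=18: fresh scan; Z[18]=0
i=19: fresh scan; Z[19]=0
i=20: fresh scan; Z[20]=0
i=21: fresh scan; Z[21]=0
i=22: fresh scan; Z[22]=0
i=23: fresh scan; Z[23]=0
i=24: fresh scan; Z[24]=0
i=25: fresh scan; Z[25]=0
i=26: fresh scan; Z[26]=3 grow→box=[26,29)
i=27: min(r-i=2, Z[1]=0)=0; Z[27]=0
i=28: min(r-i=1, Z[2]=0)=0; Z[28]=0
i=29: fresh scan; Z[29]=0
i=30: fresh scan; Z[30]=0
i=31: fresh scan; Z[31]=0
i=32: fresh scan; Z[32]=0
i=33: fresh scan; Z[33]=1 grow→box=[33,34)
i=34: fresh scan; Z[34]=1 grow→box=[34,35)
i=35: fresh scan; Z[35]=0
i=36: fresh scan; Z[36]=0

[37, 0, 0, 1, 0, 0, 1, 0, 0, 3, 0, 0, 0, 0, 0, 3, 0, 0, 0, 0, 0, 0, 0, 0, 0, 0, 3, 0, 0, 0, 0, 0, 0, 1, 1, 0, 0]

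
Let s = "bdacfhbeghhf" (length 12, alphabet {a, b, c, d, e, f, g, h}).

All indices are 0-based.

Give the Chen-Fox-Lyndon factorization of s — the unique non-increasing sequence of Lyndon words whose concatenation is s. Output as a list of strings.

["bd", "acfhbeghhf"]

emit factor 1: 'bd' (i=0, period=2)
emit factor 2: 'acfhbeghhf' (i=2, period=10)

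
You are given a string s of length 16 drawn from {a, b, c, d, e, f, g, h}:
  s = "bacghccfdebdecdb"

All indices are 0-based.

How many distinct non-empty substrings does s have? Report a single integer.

rank | idx | suffix
   0 |   1 | acghccfdebdecdb
   1 |  15 | b
   2 |   0 | bacghccfdebdecdb
   3 |  10 | bdecdb
   4 |   5 | ccfdebdecdb
   5 |  13 | cdb
   6 |   6 | cfdebdecdb
   7 |   2 | cghccfdebdecdb
   8 |  14 | db
   9 |   8 | debdecdb
  10 |  11 | decdb
  11 |   9 | ebdecdb
  12 |  12 | ecdb
  13 |   7 | fdebdecdb
  14 |   3 | ghccfdebdecdb
  15 |   4 | hccfdebdecdb

SA = [1, 15, 0, 10, 5, 13, 6, 2, 14, 8, 11, 9, 12, 7, 3, 4]
i: (SA[i-1],SA[i]) lcp shared
  1: (1,15) 0 ''
  2: (15,0) 1 'b'
  3: (0,10) 1 'b'
  4: (10,5) 0 ''
  5: (5,13) 1 'c'
  6: (13,6) 1 'c'
  7: (6,2) 1 'c'
  8: (2,14) 0 ''
  9: (14,8) 1 'd'
  10: (8,11) 2 'de'
  11: (11,9) 0 ''
  12: (9,12) 1 'e'
  13: (12,7) 0 ''
  14: (7,3) 0 ''
  15: (3,4) 0 ''

n(n+1)/2 = 16·17/2 = 136
Σ LCP = 0 + 0 + 1 + 1 + 0 + 1 + 1 + 1 + 0 + 1 + 2 + 0 + 1 + 0 + 0 + 0 = 9
distinct = 136 − 9 = 127

127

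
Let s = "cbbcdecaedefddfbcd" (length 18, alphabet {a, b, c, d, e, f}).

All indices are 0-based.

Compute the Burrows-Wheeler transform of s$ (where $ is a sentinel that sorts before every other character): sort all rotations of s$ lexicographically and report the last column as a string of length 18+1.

rank  rotation             last
    0  $cbbcdecaedefddfbcd  d
    1  aedefddfbcd$cbbcdec  c
    2  bbcdecaedefddfbcd$c  c
    3  bcd$cbbcdecaedefddf  f
    4  bcdecaedefddfbcd$cb  b
    5  caedefddfbcd$cbbcde  e
    6  cbbcdecaedefddfbcd$  $
    7  cd$cbbcdecaedefddfb  b
    8  cdecaedefddfbcd$cbb  b
    9  d$cbbcdecaedefddfbc  c
   10  ddfbcd$cbbcdecaedef  f
   11  decaedefddfbcd$cbbc  c
   12  defddfbcd$cbbcdecae  e
   13  dfbcd$cbbcdecaedefd  d
   14  ecaedefddfbcd$cbbcd  d
   15  edefddfbcd$cbbcdeca  a
   16  efddfbcd$cbbcdecaed  d
   17  fbcd$cbbcdecaedefdd  d
   18  fddfbcd$cbbcdecaede  e

dccfbe$bbcfceddadde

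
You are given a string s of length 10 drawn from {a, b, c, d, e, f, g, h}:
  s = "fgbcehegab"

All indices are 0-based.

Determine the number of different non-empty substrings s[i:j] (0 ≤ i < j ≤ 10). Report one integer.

rank | idx | suffix
   0 |   8 | ab
   1 |   9 | b
   2 |   2 | bcehegab
   3 |   3 | cehegab
   4 |   6 | egab
   5 |   4 | ehegab
   6 |   0 | fgbcehegab
   7 |   7 | gab
   8 |   1 | gbcehegab
   9 |   5 | hegab

SA = [8, 9, 2, 3, 6, 4, 0, 7, 1, 5]
i: (SA[i-1],SA[i]) lcp shared
  1: (8,9) 0 ''
  2: (9,2) 1 'b'
  3: (2,3) 0 ''
  4: (3,6) 0 ''
  5: (6,4) 1 'e'
  6: (4,0) 0 ''
  7: (0,7) 0 ''
  8: (7,1) 1 'g'
  9: (1,5) 0 ''

n(n+1)/2 = 10·11/2 = 55
Σ LCP = 0 + 0 + 1 + 0 + 0 + 1 + 0 + 0 + 1 + 0 = 3
distinct = 55 − 3 = 52

52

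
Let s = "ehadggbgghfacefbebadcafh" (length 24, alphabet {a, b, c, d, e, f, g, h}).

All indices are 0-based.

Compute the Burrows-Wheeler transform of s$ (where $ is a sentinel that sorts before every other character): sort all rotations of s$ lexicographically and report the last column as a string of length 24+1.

hfbhcefgdaaabc$heagdbgfeg

rank  rotation                   last
    0  $ehadggbgghfacefbebadcafh  h
    1  acefbebadcafh$ehadggbgghf  f
    2  adcafh$ehadggbgghfacefbeb  b
    3  adggbgghfacefbebadcafh$eh  h
    4  afh$ehadggbgghfacefbebadc  c
    5  badcafh$ehadggbgghfacefbe  e
    6  bebadcafh$ehadggbgghfacef  f
    7  bgghfacefbebadcafh$ehadgg  g
    8  cafh$ehadggbgghfacefbebad  d
    9  cefbebadcafh$ehadggbgghfa  a
   10  dcafh$ehadggbgghfacefbeba  a
   11  dggbgghfacefbebadcafh$eha  a
   12  ebadcafh$ehadggbgghfacefb  b
   13  efbebadcafh$ehadggbgghfac  c
   14  ehadggbgghfacefbebadcafh$  $
   15  facefbebadcafh$ehadggbggh  h
   16  fbebadcafh$ehadggbgghface  e
   17  fh$ehadggbgghfacefbebadca  a
   18  gbgghfacefbebadcafh$ehadg  g
   19  ggbgghfacefbebadcafh$ehad  d
   20  gghfacefbebadcafh$ehadggb  b
   21  ghfacefbebadcafh$ehadggbg  g
   22  h$ehadggbgghfacefbebadcaf  f
   23  hadggbgghfacefbebadcafh$e  e
   24  hfacefbebadcafh$ehadggbgg  g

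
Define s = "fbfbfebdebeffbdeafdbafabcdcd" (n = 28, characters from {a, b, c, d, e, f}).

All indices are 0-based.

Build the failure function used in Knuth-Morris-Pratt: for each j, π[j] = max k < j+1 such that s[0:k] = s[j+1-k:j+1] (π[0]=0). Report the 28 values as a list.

π[0] = 0
j=1 s[j]='b': π[1]=0 (border '')
j=2 s[j]='f': π[2]=1 (border 'f')
j=3 s[j]='b': π[3]=2 (border 'fb')
j=4 s[j]='f': π[4]=3 (border 'fbf')
j=5 s[j]='e': k: 3→1→0; π[5]=0 (border '')
j=6 s[j]='b': π[6]=0 (border '')
j=7 s[j]='d': π[7]=0 (border '')
j=8 s[j]='e': π[8]=0 (border '')
j=9 s[j]='b': π[9]=0 (border '')
j=10 s[j]='e': π[10]=0 (border '')
j=11 s[j]='f': π[11]=1 (border 'f')
j=12 s[j]='f': k: 1→0; π[12]=1 (border 'f')
j=13 s[j]='b': π[13]=2 (border 'fb')
j=14 s[j]='d': k: 2→0; π[14]=0 (border '')
j=15 s[j]='e': π[15]=0 (border '')
j=16 s[j]='a': π[16]=0 (border '')
j=17 s[j]='f': π[17]=1 (border 'f')
j=18 s[j]='d': k: 1→0; π[18]=0 (border '')
j=19 s[j]='b': π[19]=0 (border '')
j=20 s[j]='a': π[20]=0 (border '')
j=21 s[j]='f': π[21]=1 (border 'f')
j=22 s[j]='a': k: 1→0; π[22]=0 (border '')
j=23 s[j]='b': π[23]=0 (border '')
j=24 s[j]='c': π[24]=0 (border '')
j=25 s[j]='d': π[25]=0 (border '')
j=26 s[j]='c': π[26]=0 (border '')
j=27 s[j]='d': π[27]=0 (border '')

[0, 0, 1, 2, 3, 0, 0, 0, 0, 0, 0, 1, 1, 2, 0, 0, 0, 1, 0, 0, 0, 1, 0, 0, 0, 0, 0, 0]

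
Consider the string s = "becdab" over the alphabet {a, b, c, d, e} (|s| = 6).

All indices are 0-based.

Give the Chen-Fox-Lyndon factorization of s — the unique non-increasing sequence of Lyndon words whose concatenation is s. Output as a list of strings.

emit factor 1: 'becd' (i=0, period=4)
emit factor 2: 'ab' (i=4, period=2)

["becd", "ab"]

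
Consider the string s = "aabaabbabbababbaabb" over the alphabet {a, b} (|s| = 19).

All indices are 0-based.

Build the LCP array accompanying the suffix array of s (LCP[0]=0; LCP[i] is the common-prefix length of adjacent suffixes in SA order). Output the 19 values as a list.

[0, 3, 4, 1, 3, 2, 3, 4, 5, 0, 1, 5, 2, 3, 5, 1, 2, 3, 4]

sorted suffixes:
  #0 SA[0]=0  'aabaabbabbababbaabb'
  #1 SA[1]=15  'aabb'
  #2 SA[2]=3  'aabbabbababbaabb'
  #3 SA[3]=1  'abaabbabbababbaabb'
  #4 SA[4]=10  'ababbaabb'
  #5 SA[5]=16  'abb'
  #6 SA[6]=12  'abbaabb'
  #7 SA[7]=7  'abbababbaabb'
  #8 SA[8]=4  'abbabbababbaabb'
  #9 SA[9]=18  'b'
  #10 SA[10]=14  'baabb'
  #11 SA[11]=2  'baabbabbababbaabb'
  #12 SA[12]=9  'bababbaabb'
  #13 SA[13]=11  'babbaabb'
  #14 SA[14]=6  'babbababbaabb'
  #15 SA[15]=17  'bb'
  #16 SA[16]=13  'bbaabb'
  #17 SA[17]=8  'bbababbaabb'
  #18 SA[18]=5  'bbabbababbaabb'

SA = [0, 15, 3, 1, 10, 16, 12, 7, 4, 18, 14, 2, 9, 11, 6, 17, 13, 8, 5]
rank  pair      lcp
   1  s[0:],s[15:]  3  'aab'
   2  s[15:],s[3:]  4  'aabb'
   3  s[3:],s[1:]  1  'a'
   4  s[1:],s[10:]  3  'aba'
   5  s[10:],s[16:]  2  'ab'
   6  s[16:],s[12:]  3  'abb'
   7  s[12:],s[7:]  4  'abba'
   8  s[7:],s[4:]  5  'abbab'
   9  s[4:],s[18:]  0  ''
  10  s[18:],s[14:]  1  'b'
  11  s[14:],s[2:]  5  'baabb'
  12  s[2:],s[9:]  2  'ba'
  13  s[9:],s[11:]  3  'bab'
  14  s[11:],s[6:]  5  'babba'
  15  s[6:],s[17:]  1  'b'
  16  s[17:],s[13:]  2  'bb'
  17  s[13:],s[8:]  3  'bba'
  18  s[8:],s[5:]  4  'bbab'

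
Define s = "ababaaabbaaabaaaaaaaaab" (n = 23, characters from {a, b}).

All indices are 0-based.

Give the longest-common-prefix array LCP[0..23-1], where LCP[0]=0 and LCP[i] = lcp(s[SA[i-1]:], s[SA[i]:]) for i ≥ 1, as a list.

[0, 8, 7, 6, 5, 4, 3, 4, 4, 2, 3, 3, 1, 2, 5, 3, 2, 0, 1, 4, 5, 2, 1]

rank→(start, suffix):
  0 → (13, 'aaaaaaaaab')
  1 → (14, 'aaaaaaaab')
  2 → (15, 'aaaaaaab')
  3 → (16, 'aaaaaab')
  4 → (17, 'aaaaab')
  5 → (18, 'aaaab')
  6 → (19, 'aaab')
  7 → (9, 'aaabaaaaaaaaab')
  8 → (4, 'aaabbaaabaaaaaaaaab')
  9 → (20, 'aab')
  10 → (10, 'aabaaaaaaaaab')
  11 → (5, 'aabbaaabaaaaaaaaab')
  12 → (21, 'ab')
  13 → (11, 'abaaaaaaaaab')
  14 → (2, 'abaaabbaaabaaaaaaaaab')
  15 → (0, 'ababaaabbaaabaaaaaaaaab')
  16 → (6, 'abbaaabaaaaaaaaab')
  17 → (22, 'b')
  18 → (12, 'baaaaaaaaab')
  19 → (8, 'baaabaaaaaaaaab')
  20 → (3, 'baaabbaaabaaaaaaaaab')
  21 → (1, 'babaaabbaaabaaaaaaaaab')
  22 → (7, 'bbaaabaaaaaaaaab')

SA = [13, 14, 15, 16, 17, 18, 19, 9, 4, 20, 10, 5, 21, 11, 2, 0, 6, 22, 12, 8, 3, 1, 7]
i: (SA[i-1],SA[i]) lcp shared
  1: (13,14) 8 'aaaaaaaa'
  2: (14,15) 7 'aaaaaaa'
  3: (15,16) 6 'aaaaaa'
  4: (16,17) 5 'aaaaa'
  5: (17,18) 4 'aaaa'
  6: (18,19) 3 'aaa'
  7: (19,9) 4 'aaab'
  8: (9,4) 4 'aaab'
  9: (4,20) 2 'aa'
  10: (20,10) 3 'aab'
  11: (10,5) 3 'aab'
  12: (5,21) 1 'a'
  13: (21,11) 2 'ab'
  14: (11,2) 5 'abaaa'
  15: (2,0) 3 'aba'
  16: (0,6) 2 'ab'
  17: (6,22) 0 ''
  18: (22,12) 1 'b'
  19: (12,8) 4 'baaa'
  20: (8,3) 5 'baaab'
  21: (3,1) 2 'ba'
  22: (1,7) 1 'b'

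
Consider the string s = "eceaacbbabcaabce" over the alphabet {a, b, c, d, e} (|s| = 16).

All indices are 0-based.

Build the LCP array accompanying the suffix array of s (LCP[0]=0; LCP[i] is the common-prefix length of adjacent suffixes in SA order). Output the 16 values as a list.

[0, 2, 1, 3, 1, 0, 1, 1, 2, 0, 1, 1, 2, 0, 1, 1]

rank→(start, suffix):
  0 → (11, 'aabce')
  1 → (3, 'aacbbabcaabce')
  2 → (8, 'abcaabce')
  3 → (12, 'abce')
  4 → (4, 'acbbabcaabce')
  5 → (7, 'babcaabce')
  6 → (6, 'bbabcaabce')
  7 → (9, 'bcaabce')
  8 → (13, 'bce')
  9 → (10, 'caabce')
  10 → (5, 'cbbabcaabce')
  11 → (14, 'ce')
  12 → (1, 'ceaacbbabcaabce')
  13 → (15, 'e')
  14 → (2, 'eaacbbabcaabce')
  15 → (0, 'eceaacbbabcaabce')

SA = [11, 3, 8, 12, 4, 7, 6, 9, 13, 10, 5, 14, 1, 15, 2, 0]
[i] adj suffixes → lcp
  [1] 11/3 → 2 ('aa')
  [2] 3/8 → 1 ('a')
  [3] 8/12 → 3 ('abc')
  [4] 12/4 → 1 ('a')
  [5] 4/7 → 0 ('')
  [6] 7/6 → 1 ('b')
  [7] 6/9 → 1 ('b')
  [8] 9/13 → 2 ('bc')
  [9] 13/10 → 0 ('')
  [10] 10/5 → 1 ('c')
  [11] 5/14 → 1 ('c')
  [12] 14/1 → 2 ('ce')
  [13] 1/15 → 0 ('')
  [14] 15/2 → 1 ('e')
  [15] 2/0 → 1 ('e')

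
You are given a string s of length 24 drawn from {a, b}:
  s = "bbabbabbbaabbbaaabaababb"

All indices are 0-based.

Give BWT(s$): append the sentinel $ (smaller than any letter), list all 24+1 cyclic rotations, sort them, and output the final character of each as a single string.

rank  rotation                   last
    0  $bbabbabbbaabbbaaabaababb  b
    1  aaabaababb$bbabbabbbaabbb  b
    2  aabaababb$bbabbabbbaabbba  a
    3  aababb$bbabbabbbaabbbaaab  b
    4  aabbbaaabaababb$bbabbabbb  b
    5  abaababb$bbabbabbbaabbbaa  a
    6  ababb$bbabbabbbaabbbaaaba  a
    7  abb$bbabbabbbaabbbaaabaab  b
    8  abbabbbaabbbaaabaababb$bb  b
    9  abbbaaabaababb$bbabbabbba  a
   10  abbbaabbbaaabaababb$bbabb  b
   11  b$bbabbabbbaabbbaaabaabab  b
   12  baaabaababb$bbabbabbbaabb  b
   13  baababb$bbabbabbbaabbbaaa  a
   14  baabbbaaabaababb$bbabbabb  b
   15  babb$bbabbabbbaabbbaaabaa  a
   16  babbabbbaabbbaaabaababb$b  b
   17  babbbaabbbaaabaababb$bbab  b
   18  bb$bbabbabbbaabbbaaabaaba  a
   19  bbaaabaababb$bbabbabbbaab  b
   20  bbaabbbaaabaababb$bbabbab  b
   21  bbabbabbbaabbbaaabaababb$  $
   22  bbabbbaabbbaaabaababb$bba  a
   23  bbbaaabaababb$bbabbabbbaa  a
   24  bbbaabbbaaabaababb$bbabba  a

bbabbaabbabbbababbabb$aaa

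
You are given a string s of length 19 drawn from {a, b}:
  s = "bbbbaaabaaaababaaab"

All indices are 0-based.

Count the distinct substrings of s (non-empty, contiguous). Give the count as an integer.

140

rank | idx | suffix
   0 |   8 | aaaababaaab
   1 |  15 | aaab
   2 |   4 | aaabaaaababaaab
   3 |   9 | aaababaaab
   4 |  16 | aab
   5 |   5 | aabaaaababaaab
   6 |  10 | aababaaab
   7 |  17 | ab
   8 |   6 | abaaaababaaab
   9 |  13 | abaaab
  10 |  11 | ababaaab
  11 |  18 | b
  12 |   7 | baaaababaaab
  13 |  14 | baaab
  14 |   3 | baaabaaaababaaab
  15 |  12 | babaaab
  16 |   2 | bbaaabaaaababaaab
  17 |   1 | bbbaaabaaaababaaab
  18 |   0 | bbbbaaabaaaababaaab

SA = [8, 15, 4, 9, 16, 5, 10, 17, 6, 13, 11, 18, 7, 14, 3, 12, 2, 1, 0]
[i] adj suffixes → lcp
  [1] 8/15 → 3 ('aaa')
  [2] 15/4 → 4 ('aaab')
  [3] 4/9 → 5 ('aaaba')
  [4] 9/16 → 2 ('aa')
  [5] 16/5 → 3 ('aab')
  [6] 5/10 → 4 ('aaba')
  [7] 10/17 → 1 ('a')
  [8] 17/6 → 2 ('ab')
  [9] 6/13 → 5 ('abaaa')
  [10] 13/11 → 3 ('aba')
  [11] 11/18 → 0 ('')
  [12] 18/7 → 1 ('b')
  [13] 7/14 → 4 ('baaa')
  [14] 14/3 → 5 ('baaab')
  [15] 3/12 → 2 ('ba')
  [16] 12/2 → 1 ('b')
  [17] 2/1 → 2 ('bb')
  [18] 1/0 → 3 ('bbb')

n(n+1)/2 = 19·20/2 = 190
Σ LCP = 0 + 3 + 4 + 5 + 2 + 3 + 4 + 1 + 2 + 5 + 3 + 0 + 1 + 4 + 5 + 2 + 1 + 2 + 3 = 50
distinct = 190 − 50 = 140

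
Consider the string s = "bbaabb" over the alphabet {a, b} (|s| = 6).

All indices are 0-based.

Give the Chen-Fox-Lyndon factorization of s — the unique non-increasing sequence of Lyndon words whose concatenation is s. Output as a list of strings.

emit factor 1: 'b' (i=0, period=1)
emit factor 2: 'b' (i=1, period=1)
emit factor 3: 'aabb' (i=2, period=4)

["b", "b", "aabb"]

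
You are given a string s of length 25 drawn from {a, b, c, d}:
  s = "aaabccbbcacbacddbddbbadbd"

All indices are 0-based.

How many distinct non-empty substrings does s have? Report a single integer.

292

rank→(start, suffix):
  0 → (0, 'aaabccbbcacbacddbddbbadbd')
  1 → (1, 'aabccbbcacbacddbddbbadbd')
  2 → (2, 'abccbbcacbacddbddbbadbd')
  3 → (9, 'acbacddbddbbadbd')
  4 → (12, 'acddbddbbadbd')
  5 → (21, 'adbd')
  6 → (11, 'bacddbddbbadbd')
  7 → (20, 'badbd')
  8 → (19, 'bbadbd')
  9 → (6, 'bbcacbacddbddbbadbd')
  10 → (7, 'bcacbacddbddbbadbd')
  11 → (3, 'bccbbcacbacddbddbbadbd')
  12 → (23, 'bd')
  13 → (16, 'bddbbadbd')
  14 → (8, 'cacbacddbddbbadbd')
  15 → (10, 'cbacddbddbbadbd')
  16 → (5, 'cbbcacbacddbddbbadbd')
  17 → (4, 'ccbbcacbacddbddbbadbd')
  18 → (13, 'cddbddbbadbd')
  19 → (24, 'd')
  20 → (18, 'dbbadbd')
  21 → (22, 'dbd')
  22 → (15, 'dbddbbadbd')
  23 → (17, 'ddbbadbd')
  24 → (14, 'ddbddbbadbd')

SA = [0, 1, 2, 9, 12, 21, 11, 20, 19, 6, 7, 3, 23, 16, 8, 10, 5, 4, 13, 24, 18, 22, 15, 17, 14]
rank  pair      lcp
   1  s[0:],s[1:]  2  'aa'
   2  s[1:],s[2:]  1  'a'
   3  s[2:],s[9:]  1  'a'
   4  s[9:],s[12:]  2  'ac'
   5  s[12:],s[21:]  1  'a'
   6  s[21:],s[11:]  0  ''
   7  s[11:],s[20:]  2  'ba'
   8  s[20:],s[19:]  1  'b'
   9  s[19:],s[6:]  2  'bb'
  10  s[6:],s[7:]  1  'b'
  11  s[7:],s[3:]  2  'bc'
  12  s[3:],s[23:]  1  'b'
  13  s[23:],s[16:]  2  'bd'
  14  s[16:],s[8:]  0  ''
  15  s[8:],s[10:]  1  'c'
  16  s[10:],s[5:]  2  'cb'
  17  s[5:],s[4:]  1  'c'
  18  s[4:],s[13:]  1  'c'
  19  s[13:],s[24:]  0  ''
  20  s[24:],s[18:]  1  'd'
  21  s[18:],s[22:]  2  'db'
  22  s[22:],s[15:]  3  'dbd'
  23  s[15:],s[17:]  1  'd'
  24  s[17:],s[14:]  3  'ddb'

n(n+1)/2 = 25·26/2 = 325
Σ LCP = 0 + 2 + 1 + 1 + 2 + 1 + 0 + 2 + 1 + 2 + 1 + 2 + 1 + 2 + 0 + 1 + 2 + 1 + 1 + 0 + 1 + 2 + 3 + 1 + 3 = 33
distinct = 325 − 33 = 292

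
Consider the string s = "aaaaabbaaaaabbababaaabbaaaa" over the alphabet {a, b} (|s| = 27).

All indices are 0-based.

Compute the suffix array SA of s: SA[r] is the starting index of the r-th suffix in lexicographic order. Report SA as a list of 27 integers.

rank→(start, suffix):
  0 → (26, 'a')
  1 → (25, 'aa')
  2 → (24, 'aaa')
  3 → (23, 'aaaa')
  4 → (0, 'aaaaabbaaaaabbababaaabbaaaa')
  5 → (7, 'aaaaabbababaaabbaaaa')
  6 → (1, 'aaaabbaaaaabbababaaabbaaaa')
  7 → (8, 'aaaabbababaaabbaaaa')
  8 → (18, 'aaabbaaaa')
  9 → (2, 'aaabbaaaaabbababaaabbaaaa')
  10 → (9, 'aaabbababaaabbaaaa')
  11 → (19, 'aabbaaaa')
  12 → (3, 'aabbaaaaabbababaaabbaaaa')
  13 → (10, 'aabbababaaabbaaaa')
  14 → (16, 'abaaabbaaaa')
  15 → (14, 'ababaaabbaaaa')
  16 → (20, 'abbaaaa')
  17 → (4, 'abbaaaaabbababaaabbaaaa')
  18 → (11, 'abbababaaabbaaaa')
  19 → (22, 'baaaa')
  20 → (6, 'baaaaabbababaaabbaaaa')
  21 → (17, 'baaabbaaaa')
  22 → (15, 'babaaabbaaaa')
  23 → (13, 'bababaaabbaaaa')
  24 → (21, 'bbaaaa')
  25 → (5, 'bbaaaaabbababaaabbaaaa')
  26 → (12, 'bbababaaabbaaaa')

[26, 25, 24, 23, 0, 7, 1, 8, 18, 2, 9, 19, 3, 10, 16, 14, 20, 4, 11, 22, 6, 17, 15, 13, 21, 5, 12]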